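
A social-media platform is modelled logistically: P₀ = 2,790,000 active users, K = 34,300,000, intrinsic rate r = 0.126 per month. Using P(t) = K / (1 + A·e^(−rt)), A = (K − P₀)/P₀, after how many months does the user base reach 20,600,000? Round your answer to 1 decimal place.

t ≈ 22.5 months

A = (34300000 − 2790000)/2790000 = 11.29391
20600000 = 34300000/(1 + 11.29391·e^(−0.126t)) → 1 + 11.29391·e^(−0.126t) = 1.66505
e^(−0.126t) = 0.058886 → t = ln(16.98208)/0.126 = 2.83216/0.126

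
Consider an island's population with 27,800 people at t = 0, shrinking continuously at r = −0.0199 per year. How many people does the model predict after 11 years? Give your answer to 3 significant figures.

≈ 22,300 people

P(11) = 27800 · e^(-0.0199·11) = 27800 · e^(-0.2189)
= 27800 · 0.8034 ≈ 22334.58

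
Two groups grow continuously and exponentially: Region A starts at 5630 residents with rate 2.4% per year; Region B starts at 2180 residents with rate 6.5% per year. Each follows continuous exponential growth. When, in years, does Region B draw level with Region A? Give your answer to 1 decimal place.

t ≈ 23.1 years

5630·e^(0.024t) = 2180·e^(0.065t)
5630/2180 = e^((0.065 − 0.024)t) → ln(2.58257) = 0.041·t
t = 0.94878 / 0.041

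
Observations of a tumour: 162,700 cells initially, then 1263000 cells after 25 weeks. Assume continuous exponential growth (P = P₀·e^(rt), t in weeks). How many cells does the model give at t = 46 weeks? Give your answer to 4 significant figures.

r = ln(1263000/162700) / 25 ≈ 0.081973 per week
P(46) = 162700 · e^(0.081973·46) = 162700 · 43.41393 ≈ 7063445.86

≈ 7,063,000 cells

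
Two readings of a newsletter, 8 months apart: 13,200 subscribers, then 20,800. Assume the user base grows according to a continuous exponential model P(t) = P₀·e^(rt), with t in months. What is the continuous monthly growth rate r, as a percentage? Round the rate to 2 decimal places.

r ≈ 5.68% per month

20800 = 13200 · e^(r·8)
e^(8r) = 20800/13200 = 1.57576
r = ln(1.57576) / 8 = 0.45474 / 8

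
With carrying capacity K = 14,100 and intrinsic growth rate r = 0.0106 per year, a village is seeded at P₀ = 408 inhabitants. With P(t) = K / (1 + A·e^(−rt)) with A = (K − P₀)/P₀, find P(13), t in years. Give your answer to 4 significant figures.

≈ 466.3 inhabitants

A = (14100 − 408)/408 = 33.55882
P(13) = 14100 / (1 + 33.55882·e^(−0.0106·13)) = 14100 / (1 + 33.55882·0.871273)
= 14100 / 30.23889 ≈ 466.29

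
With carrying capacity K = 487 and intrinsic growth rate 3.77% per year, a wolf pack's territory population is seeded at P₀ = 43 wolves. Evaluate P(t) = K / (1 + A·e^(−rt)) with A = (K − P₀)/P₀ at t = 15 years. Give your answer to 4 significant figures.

A = (487 − 43)/43 = 10.32558
P(15) = 487 / (1 + 10.32558·e^(−0.0377·15)) = 487 / (1 + 10.32558·0.568076)
= 487 / 6.86572 ≈ 70.93

≈ 70.93 wolves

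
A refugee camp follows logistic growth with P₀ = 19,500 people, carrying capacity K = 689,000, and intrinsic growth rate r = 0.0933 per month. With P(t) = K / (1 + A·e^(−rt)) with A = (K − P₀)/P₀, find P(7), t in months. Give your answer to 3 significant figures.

A = (689000 − 19500)/19500 = 34.33333
P(7) = 689000 / (1 + 34.33333·e^(−0.0933·7)) = 689000 / (1 + 34.33333·0.52043)
= 689000 / 18.86809 ≈ 36516.67

≈ 36,500 people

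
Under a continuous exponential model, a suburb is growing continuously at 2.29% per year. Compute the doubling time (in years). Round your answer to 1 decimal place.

doubling time ≈ 30.3 years

doubling time = ln(2) / |r| = 0.69315 / 0.0229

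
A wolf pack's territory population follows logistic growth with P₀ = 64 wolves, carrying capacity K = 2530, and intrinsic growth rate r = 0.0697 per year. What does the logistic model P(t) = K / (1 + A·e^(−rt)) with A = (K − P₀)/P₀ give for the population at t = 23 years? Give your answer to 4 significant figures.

A = (2530 − 64)/64 = 38.53125
P(23) = 2530 / (1 + 38.53125·e^(−0.0697·23)) = 2530 / (1 + 38.53125·0.201272)
= 2530 / 8.75525 ≈ 288.97

≈ 289.0 wolves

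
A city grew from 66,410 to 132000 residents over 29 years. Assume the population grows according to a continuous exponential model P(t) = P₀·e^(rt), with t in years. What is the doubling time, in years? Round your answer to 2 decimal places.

doubling time ≈ 29.26 years

r = ln(132000/66410) / 29 = ln(1.98765) / 29 ≈ 0.023688 per year
doubling time = ln 2 / |r| = 0.69315 / 0.023688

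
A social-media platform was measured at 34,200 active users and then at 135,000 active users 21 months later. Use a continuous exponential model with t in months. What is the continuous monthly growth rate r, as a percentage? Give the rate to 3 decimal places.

135000 = 34200 · e^(r·21)
e^(21r) = 135000/34200 = 3.94737
r = ln(3.94737) / 21 = 1.37305 / 21

r ≈ 6.538% per month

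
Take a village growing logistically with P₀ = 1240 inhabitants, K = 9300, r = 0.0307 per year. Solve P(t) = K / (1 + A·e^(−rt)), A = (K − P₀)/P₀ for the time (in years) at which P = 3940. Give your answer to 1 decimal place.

t ≈ 50.9 years

A = (9300 − 1240)/1240 = 6.5
3940 = 9300/(1 + 6.5·e^(−0.0307t)) → 1 + 6.5·e^(−0.0307t) = 2.36041
e^(−0.0307t) = 0.209293 → t = ln(4.77799)/0.0307 = 1.56402/0.0307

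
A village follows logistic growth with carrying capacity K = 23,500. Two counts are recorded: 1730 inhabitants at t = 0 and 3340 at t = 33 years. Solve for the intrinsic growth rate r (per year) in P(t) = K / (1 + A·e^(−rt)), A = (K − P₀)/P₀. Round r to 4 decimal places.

A = (23500 − 1730)/1730 = 12.58382
3340 = 23500/(1 + 12.58382·e^(−r·33)) → e^(−33r) = (7.03593 − 1)/12.58382 = 0.479658
r = −ln(0.479658)/33 = 0.73468/33

r ≈ 0.0223 per year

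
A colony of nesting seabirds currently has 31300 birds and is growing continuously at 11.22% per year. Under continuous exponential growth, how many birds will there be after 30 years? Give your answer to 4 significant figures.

P(30) = 31300 · e^(0.1122·30) = 31300 · e^(3.366)
= 31300 · 28.96245 ≈ 906524.54

≈ 906,500 birds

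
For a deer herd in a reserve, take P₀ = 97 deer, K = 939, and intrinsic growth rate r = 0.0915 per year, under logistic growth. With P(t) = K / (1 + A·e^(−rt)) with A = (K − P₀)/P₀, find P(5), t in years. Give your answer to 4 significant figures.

A = (939 − 97)/97 = 8.68041
P(5) = 939 / (1 + 8.68041·e^(−0.0915·5)) = 939 / (1 + 8.68041·0.632864)
= 939 / 6.49352 ≈ 144.61

≈ 144.6 deer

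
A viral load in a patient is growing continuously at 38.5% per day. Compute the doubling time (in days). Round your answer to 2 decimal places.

doubling time ≈ 1.80 days

doubling time = ln(2) / |r| = 0.69315 / 0.385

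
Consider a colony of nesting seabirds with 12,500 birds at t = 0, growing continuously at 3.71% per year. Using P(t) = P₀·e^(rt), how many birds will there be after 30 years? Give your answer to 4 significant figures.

P(30) = 12500 · e^(0.0371·30) = 12500 · e^(1.113)
= 12500 · 3.04348 ≈ 38043.44

≈ 38,040 birds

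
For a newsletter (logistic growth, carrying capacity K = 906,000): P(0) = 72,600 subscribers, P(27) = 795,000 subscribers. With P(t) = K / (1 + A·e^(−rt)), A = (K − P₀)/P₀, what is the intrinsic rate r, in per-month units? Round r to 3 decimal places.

r ≈ 0.163 per month

A = (906000 − 72600)/72600 = 11.47934
795000 = 906000/(1 + 11.47934·e^(−r·27)) → e^(−27r) = (1.13962 − 1)/11.47934 = 0.012163
r = −ln(0.012163)/27 = 4.40936/27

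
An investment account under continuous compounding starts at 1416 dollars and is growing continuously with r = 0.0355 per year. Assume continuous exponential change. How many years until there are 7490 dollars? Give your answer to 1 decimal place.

7490 = 1416 · e^(0.0355·t)
t = ln(7490/1416) / 0.0355 = ln(5.28955) / 0.0355 = 1.66573 / 0.0355

t ≈ 46.9 years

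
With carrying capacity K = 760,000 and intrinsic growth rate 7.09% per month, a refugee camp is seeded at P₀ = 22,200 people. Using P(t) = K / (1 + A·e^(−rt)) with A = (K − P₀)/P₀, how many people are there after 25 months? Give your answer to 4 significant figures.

A = (760000 − 22200)/22200 = 33.23423
P(25) = 760000 / (1 + 33.23423·e^(−0.0709·25)) = 760000 / (1 + 33.23423·0.169908)
= 760000 / 6.64675 ≈ 114341.56

≈ 114,300 people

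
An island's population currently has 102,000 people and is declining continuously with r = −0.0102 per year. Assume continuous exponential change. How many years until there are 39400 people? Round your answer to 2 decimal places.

39400 = 102000 · e^(-0.0102·t)
t = ln(39400/102000) / -0.0102 = ln(0.38627) / -0.0102 = -0.95121 / -0.0102

t ≈ 93.26 years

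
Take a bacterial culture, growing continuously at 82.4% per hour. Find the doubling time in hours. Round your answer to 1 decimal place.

doubling time = ln(2) / |r| = 0.69315 / 0.824

doubling time ≈ 0.8 hours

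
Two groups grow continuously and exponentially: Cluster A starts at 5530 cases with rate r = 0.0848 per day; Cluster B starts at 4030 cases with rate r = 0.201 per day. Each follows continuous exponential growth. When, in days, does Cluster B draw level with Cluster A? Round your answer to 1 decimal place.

t ≈ 2.7 days

5530·e^(0.0848t) = 4030·e^(0.201t)
5530/4030 = e^((0.201 − 0.0848)t) → ln(1.37221) = 0.1162·t
t = 0.31642 / 0.1162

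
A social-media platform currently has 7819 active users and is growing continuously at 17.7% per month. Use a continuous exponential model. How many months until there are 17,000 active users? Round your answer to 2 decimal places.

17000 = 7819 · e^(0.177·t)
t = ln(17000/7819) / 0.177 = ln(2.17419) / 0.177 = 0.77666 / 0.177

t ≈ 4.39 months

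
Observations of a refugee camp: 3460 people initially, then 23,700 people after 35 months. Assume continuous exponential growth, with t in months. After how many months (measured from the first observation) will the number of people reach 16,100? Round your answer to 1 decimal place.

t ≈ 28.0 months

r = ln(23700/3460) / 35 ≈ 0.054977 per month
t = ln(16100/3460) / r = 1.53755 / 0.054977 ≈ 27.967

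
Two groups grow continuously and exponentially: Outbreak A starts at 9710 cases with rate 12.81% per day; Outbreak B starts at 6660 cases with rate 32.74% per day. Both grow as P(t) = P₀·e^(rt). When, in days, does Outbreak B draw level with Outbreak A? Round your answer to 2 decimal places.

t ≈ 1.89 days

9710·e^(0.1281t) = 6660·e^(0.3274t)
9710/6660 = e^((0.3274 − 0.1281)t) → ln(1.45796) = 0.1993·t
t = 0.37704 / 0.1993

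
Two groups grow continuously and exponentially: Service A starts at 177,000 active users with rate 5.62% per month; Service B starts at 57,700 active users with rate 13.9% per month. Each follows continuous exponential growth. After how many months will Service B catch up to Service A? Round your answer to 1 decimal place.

t ≈ 13.5 months

177000·e^(0.0562t) = 57700·e^(0.139t)
177000/57700 = e^((0.139 − 0.0562)t) → ln(3.06759) = 0.0828·t
t = 1.12089 / 0.0828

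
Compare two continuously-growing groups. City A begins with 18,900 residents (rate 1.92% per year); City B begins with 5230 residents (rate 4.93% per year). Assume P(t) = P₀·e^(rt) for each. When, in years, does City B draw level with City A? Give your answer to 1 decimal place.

18900·e^(0.0192t) = 5230·e^(0.0493t)
18900/5230 = e^((0.0493 − 0.0192)t) → ln(3.61377) = 0.0301·t
t = 1.28475 / 0.0301

t ≈ 42.7 years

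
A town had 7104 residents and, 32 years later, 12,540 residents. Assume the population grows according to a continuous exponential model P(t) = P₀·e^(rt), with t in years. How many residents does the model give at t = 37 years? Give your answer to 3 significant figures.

≈ 13,700 residents

r = ln(12540/7104) / 32 ≈ 0.017758 per year
P(37) = 7104 · e^(0.017758·37) = 7104 · 1.92911 ≈ 13704.37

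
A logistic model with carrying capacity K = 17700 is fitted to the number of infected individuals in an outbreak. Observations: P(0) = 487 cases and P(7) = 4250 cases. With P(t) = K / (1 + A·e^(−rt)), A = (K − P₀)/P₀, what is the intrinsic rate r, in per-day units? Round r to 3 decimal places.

r ≈ 0.345 per day

A = (17700 − 487)/487 = 35.34497
4250 = 17700/(1 + 35.34497·e^(−r·7)) → e^(−7r) = (4.16471 − 1)/35.34497 = 0.089538
r = −ln(0.089538)/7 = 2.4131/7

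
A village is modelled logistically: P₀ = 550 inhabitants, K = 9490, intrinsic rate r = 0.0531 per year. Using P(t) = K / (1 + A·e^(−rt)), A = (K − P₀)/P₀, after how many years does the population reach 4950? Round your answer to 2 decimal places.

t ≈ 54.14 years

A = (9490 − 550)/550 = 16.25455
4950 = 9490/(1 + 16.25455·e^(−0.0531t)) → 1 + 16.25455·e^(−0.0531t) = 1.91717
e^(−0.0531t) = 0.056426 → t = ln(17.72247)/0.0531 = 2.87483/0.0531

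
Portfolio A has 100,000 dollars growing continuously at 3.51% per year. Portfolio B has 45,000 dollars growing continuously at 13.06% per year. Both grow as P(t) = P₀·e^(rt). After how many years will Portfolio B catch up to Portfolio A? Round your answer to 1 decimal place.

100000·e^(0.0351t) = 45000·e^(0.1306t)
100000/45000 = e^((0.1306 − 0.0351)t) → ln(2.22222) = 0.0955·t
t = 0.79851 / 0.0955

t ≈ 8.4 years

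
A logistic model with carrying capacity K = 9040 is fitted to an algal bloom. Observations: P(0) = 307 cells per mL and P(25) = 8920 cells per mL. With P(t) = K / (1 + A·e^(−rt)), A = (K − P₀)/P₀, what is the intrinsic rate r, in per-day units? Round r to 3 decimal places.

r ≈ 0.306 per day

A = (9040 − 307)/307 = 28.44625
8920 = 9040/(1 + 28.44625·e^(−r·25)) → e^(−25r) = (1.01345 − 1)/28.44625 = 0.000473
r = −ln(0.000473)/25 = 7.65658/25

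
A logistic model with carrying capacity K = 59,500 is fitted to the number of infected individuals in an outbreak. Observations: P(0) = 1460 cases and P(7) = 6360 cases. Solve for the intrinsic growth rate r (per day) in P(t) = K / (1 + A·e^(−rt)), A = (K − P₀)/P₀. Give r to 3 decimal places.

r ≈ 0.223 per day

A = (59500 − 1460)/1460 = 39.75342
6360 = 59500/(1 + 39.75342·e^(−r·7)) → e^(−7r) = (9.35535 − 1)/39.75342 = 0.210179
r = −ln(0.210179)/7 = 1.55979/7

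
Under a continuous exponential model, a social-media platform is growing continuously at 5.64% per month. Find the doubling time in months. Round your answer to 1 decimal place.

doubling time ≈ 12.3 months

doubling time = ln(2) / |r| = 0.69315 / 0.0564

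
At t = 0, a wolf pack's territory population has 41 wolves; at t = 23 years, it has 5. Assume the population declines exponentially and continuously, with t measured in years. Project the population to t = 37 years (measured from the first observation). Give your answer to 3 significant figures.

≈ 1.39 wolves

r = ln(5/41) / 23 ≈ -0.091484 per year
P(37) = 41 · e^(-0.091484·37) = 41 · 0.03388 ≈ 1.39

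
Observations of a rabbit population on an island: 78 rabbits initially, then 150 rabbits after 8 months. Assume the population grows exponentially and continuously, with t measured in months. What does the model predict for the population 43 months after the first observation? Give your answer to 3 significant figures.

r = ln(150/78) / 8 ≈ 0.081741 per month
P(43) = 78 · e^(0.081741·43) = 78 · 33.61105 ≈ 2621.66

≈ 2,620 rabbits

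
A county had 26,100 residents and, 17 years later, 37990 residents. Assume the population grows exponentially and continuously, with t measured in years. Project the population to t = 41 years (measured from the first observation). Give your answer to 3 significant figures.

r = ln(37990/26100) / 17 ≈ 0.022082 per year
P(41) = 26100 · e^(0.022082·41) = 26100 · 2.47279 ≈ 64539.79

≈ 64,500 residents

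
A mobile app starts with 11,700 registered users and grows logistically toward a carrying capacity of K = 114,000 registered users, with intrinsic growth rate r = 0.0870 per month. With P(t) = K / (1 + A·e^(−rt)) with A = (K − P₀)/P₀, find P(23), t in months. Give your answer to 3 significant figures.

≈ 52,200 registered users

A = (114000 − 11700)/11700 = 8.74359
P(23) = 114000 / (1 + 8.74359·e^(−0.087·23)) = 114000 / (1 + 8.74359·0.1352)
= 114000 / 2.18213 ≈ 52242.45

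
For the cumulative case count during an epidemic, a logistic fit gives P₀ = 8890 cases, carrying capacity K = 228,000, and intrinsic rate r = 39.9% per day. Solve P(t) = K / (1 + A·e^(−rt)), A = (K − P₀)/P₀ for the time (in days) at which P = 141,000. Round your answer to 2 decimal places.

A = (228000 − 8890)/8890 = 24.64679
141000 = 228000/(1 + 24.64679·e^(−0.399t)) → 1 + 24.64679·e^(−0.399t) = 1.61702
e^(−0.399t) = 0.025035 → t = ln(39.9448)/0.399 = 3.6875/0.399

t ≈ 9.24 days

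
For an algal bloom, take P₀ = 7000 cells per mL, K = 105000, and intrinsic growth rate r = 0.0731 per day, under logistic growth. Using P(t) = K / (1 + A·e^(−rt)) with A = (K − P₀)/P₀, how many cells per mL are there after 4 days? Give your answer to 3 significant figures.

A = (105000 − 7000)/7000 = 14
P(4) = 105000 / (1 + 14·e^(−0.0731·4)) = 105000 / (1 + 14·0.74647)
= 105000 / 11.45058 ≈ 9169.84

≈ 9,170 cells per mL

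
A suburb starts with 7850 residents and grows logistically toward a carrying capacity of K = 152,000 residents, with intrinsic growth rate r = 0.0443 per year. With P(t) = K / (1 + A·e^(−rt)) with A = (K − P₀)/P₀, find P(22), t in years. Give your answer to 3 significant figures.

≈ 19,200 residents

A = (152000 − 7850)/7850 = 18.36306
P(22) = 152000 / (1 + 18.36306·e^(−0.0443·22)) = 152000 / (1 + 18.36306·0.377343)
= 152000 / 7.92918 ≈ 19169.71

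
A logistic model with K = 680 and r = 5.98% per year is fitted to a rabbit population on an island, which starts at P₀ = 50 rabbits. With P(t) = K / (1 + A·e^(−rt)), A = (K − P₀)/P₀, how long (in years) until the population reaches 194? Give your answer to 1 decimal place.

A = (680 − 50)/50 = 12.6
194 = 680/(1 + 12.6·e^(−0.0598t)) → 1 + 12.6·e^(−0.0598t) = 3.50515
e^(−0.0598t) = 0.198822 → t = ln(5.02963)/0.0598 = 1.61535/0.0598

t ≈ 27.0 years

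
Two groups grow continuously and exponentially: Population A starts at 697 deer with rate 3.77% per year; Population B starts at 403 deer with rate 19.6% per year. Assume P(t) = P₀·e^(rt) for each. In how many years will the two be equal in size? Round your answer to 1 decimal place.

697·e^(0.0377t) = 403·e^(0.196t)
697/403 = e^((0.196 − 0.0377)t) → ln(1.72953) = 0.1583·t
t = 0.54785 / 0.1583

t ≈ 3.5 years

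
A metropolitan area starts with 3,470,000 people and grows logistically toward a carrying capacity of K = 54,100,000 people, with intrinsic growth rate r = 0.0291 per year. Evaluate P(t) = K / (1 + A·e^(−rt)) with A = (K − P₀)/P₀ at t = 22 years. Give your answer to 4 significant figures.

A = (54100000 − 3470000)/3470000 = 14.59078
P(22) = 54100000 / (1 + 14.59078·e^(−0.0291·22)) = 54100000 / (1 + 14.59078·0.527187)
= 54100000 / 8.69207 ≈ 6224065.3

≈ 6,224,000 people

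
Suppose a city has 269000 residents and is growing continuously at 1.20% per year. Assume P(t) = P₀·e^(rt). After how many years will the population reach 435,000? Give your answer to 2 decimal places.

t ≈ 40.05 years

435000 = 269000 · e^(0.012·t)
t = ln(435000/269000) / 0.012 = ln(1.6171) / 0.012 = 0.48063 / 0.012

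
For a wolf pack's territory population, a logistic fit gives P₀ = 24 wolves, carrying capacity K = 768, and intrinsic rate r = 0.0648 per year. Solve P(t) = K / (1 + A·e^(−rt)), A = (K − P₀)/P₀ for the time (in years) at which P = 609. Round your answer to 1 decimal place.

t ≈ 73.7 years

A = (768 − 24)/24 = 31
609 = 768/(1 + 31·e^(−0.0648t)) → 1 + 31·e^(−0.0648t) = 1.26108
e^(−0.0648t) = 0.008422 → t = ln(118.73585)/0.0648 = 4.7769/0.0648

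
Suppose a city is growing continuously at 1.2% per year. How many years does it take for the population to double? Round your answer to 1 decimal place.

doubling time = ln(2) / |r| = 0.69315 / 0.012

doubling time ≈ 57.8 years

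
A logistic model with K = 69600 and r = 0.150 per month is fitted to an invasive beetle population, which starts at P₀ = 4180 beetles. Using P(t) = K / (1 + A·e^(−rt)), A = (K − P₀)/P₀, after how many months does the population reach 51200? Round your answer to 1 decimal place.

A = (69600 − 4180)/4180 = 15.65072
51200 = 69600/(1 + 15.65072·e^(−0.15t)) → 1 + 15.65072·e^(−0.15t) = 1.35938
e^(−0.15t) = 0.022962 → t = ln(43.54982)/0.15 = 3.77391/0.15

t ≈ 25.2 months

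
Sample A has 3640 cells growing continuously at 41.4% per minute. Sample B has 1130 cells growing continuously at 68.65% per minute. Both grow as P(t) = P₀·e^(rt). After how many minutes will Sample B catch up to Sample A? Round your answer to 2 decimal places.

3640·e^(0.414t) = 1130·e^(0.6865t)
3640/1130 = e^((0.6865 − 0.414)t) → ln(3.22124) = 0.2725·t
t = 1.16977 / 0.2725

t ≈ 4.29 minutes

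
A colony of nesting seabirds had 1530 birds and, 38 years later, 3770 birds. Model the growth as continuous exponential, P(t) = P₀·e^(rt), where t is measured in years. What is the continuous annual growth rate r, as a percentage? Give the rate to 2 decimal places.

r ≈ 2.37% per year

3770 = 1530 · e^(r·38)
e^(38r) = 3770/1530 = 2.46405
r = ln(2.46405) / 38 = 0.90181 / 38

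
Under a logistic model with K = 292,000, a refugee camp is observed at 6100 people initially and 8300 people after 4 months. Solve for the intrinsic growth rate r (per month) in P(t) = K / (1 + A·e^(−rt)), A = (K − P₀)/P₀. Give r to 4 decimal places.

r ≈ 0.0789 per month

A = (292000 − 6100)/6100 = 46.86885
8300 = 292000/(1 + 46.86885·e^(−r·4)) → e^(−4r) = (35.18072 − 1)/46.86885 = 0.729284
r = −ln(0.729284)/4 = 0.31569/4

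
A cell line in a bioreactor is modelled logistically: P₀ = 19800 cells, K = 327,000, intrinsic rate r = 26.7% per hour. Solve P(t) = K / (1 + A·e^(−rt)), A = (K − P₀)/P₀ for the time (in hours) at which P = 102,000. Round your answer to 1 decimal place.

A = (327000 − 19800)/19800 = 15.51515
102000 = 327000/(1 + 15.51515·e^(−0.267t)) → 1 + 15.51515·e^(−0.267t) = 3.20588
e^(−0.267t) = 0.142176 → t = ln(7.03354)/0.267 = 1.95069/0.267

t ≈ 7.3 hours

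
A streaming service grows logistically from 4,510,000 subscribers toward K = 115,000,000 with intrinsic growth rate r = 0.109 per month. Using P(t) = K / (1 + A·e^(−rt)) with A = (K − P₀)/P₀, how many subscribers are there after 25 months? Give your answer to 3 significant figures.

≈ 44,100,000 subscribers

A = (115000000 − 4510000)/4510000 = 24.49889
P(25) = 115000000 / (1 + 24.49889·e^(−0.109·25)) = 115000000 / (1 + 24.49889·0.065546)
= 115000000 / 2.60581 ≈ 44132162.72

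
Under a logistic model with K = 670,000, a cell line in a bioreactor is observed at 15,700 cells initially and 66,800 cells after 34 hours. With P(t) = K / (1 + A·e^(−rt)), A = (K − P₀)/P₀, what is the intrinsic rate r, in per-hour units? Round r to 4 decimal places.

A = (670000 − 15700)/15700 = 41.67516
66800 = 670000/(1 + 41.67516·e^(−r·34)) → e^(−34r) = (10.02994 − 1)/41.67516 = 0.216674
r = −ln(0.216674)/34 = 1.52936/34

r ≈ 0.0450 per hour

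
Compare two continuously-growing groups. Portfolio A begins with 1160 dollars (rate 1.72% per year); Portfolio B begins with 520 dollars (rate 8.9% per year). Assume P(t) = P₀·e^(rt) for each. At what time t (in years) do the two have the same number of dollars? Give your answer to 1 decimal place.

t ≈ 11.2 years

1160·e^(0.0172t) = 520·e^(0.089t)
1160/520 = e^((0.089 − 0.0172)t) → ln(2.23077) = 0.0718·t
t = 0.80235 / 0.0718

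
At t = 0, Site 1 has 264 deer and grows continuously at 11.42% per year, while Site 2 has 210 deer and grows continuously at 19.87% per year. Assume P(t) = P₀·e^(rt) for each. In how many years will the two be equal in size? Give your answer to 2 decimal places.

264·e^(0.1142t) = 210·e^(0.1987t)
264/210 = e^((0.1987 − 0.1142)t) → ln(1.25714) = 0.0845·t
t = 0.22884 / 0.0845

t ≈ 2.71 years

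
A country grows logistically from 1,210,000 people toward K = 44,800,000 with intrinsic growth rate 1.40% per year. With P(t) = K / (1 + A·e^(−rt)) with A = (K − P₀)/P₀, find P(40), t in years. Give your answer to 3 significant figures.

≈ 2,080,000 people

A = (44800000 − 1210000)/1210000 = 36.02479
P(40) = 44800000 / (1 + 36.02479·e^(−0.014·40)) = 44800000 / (1 + 36.02479·0.571209)
= 44800000 / 21.57769 ≈ 2076218.68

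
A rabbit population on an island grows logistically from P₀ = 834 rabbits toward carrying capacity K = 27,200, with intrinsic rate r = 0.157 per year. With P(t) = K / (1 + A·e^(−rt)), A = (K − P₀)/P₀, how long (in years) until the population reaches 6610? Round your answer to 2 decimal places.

t ≈ 14.76 years

A = (27200 − 834)/834 = 31.61391
6610 = 27200/(1 + 31.61391·e^(−0.157t)) → 1 + 31.61391·e^(−0.157t) = 4.11498
e^(−0.157t) = 0.098532 → t = ln(10.149)/0.157 = 2.31738/0.157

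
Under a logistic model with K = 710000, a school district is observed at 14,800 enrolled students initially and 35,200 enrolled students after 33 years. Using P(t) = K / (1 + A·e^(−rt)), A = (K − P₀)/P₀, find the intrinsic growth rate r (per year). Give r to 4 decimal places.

A = (710000 − 14800)/14800 = 46.97297
35200 = 710000/(1 + 46.97297·e^(−r·33)) → e^(−33r) = (20.17045 − 1)/46.97297 = 0.408117
r = −ln(0.408117)/33 = 0.8962/33

r ≈ 0.0272 per year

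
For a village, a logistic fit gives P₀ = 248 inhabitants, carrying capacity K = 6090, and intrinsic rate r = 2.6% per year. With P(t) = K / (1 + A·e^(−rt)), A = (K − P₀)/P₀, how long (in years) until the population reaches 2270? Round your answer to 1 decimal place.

A = (6090 − 248)/248 = 23.55645
2270 = 6090/(1 + 23.55645·e^(−0.026t)) → 1 + 23.55645·e^(−0.026t) = 2.68282
e^(−0.026t) = 0.071438 → t = ln(13.99821)/0.026 = 2.63893/0.026

t ≈ 101.5 years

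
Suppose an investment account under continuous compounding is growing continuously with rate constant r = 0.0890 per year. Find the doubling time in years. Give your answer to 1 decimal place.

doubling time ≈ 7.8 years

doubling time = ln(2) / |r| = 0.69315 / 0.089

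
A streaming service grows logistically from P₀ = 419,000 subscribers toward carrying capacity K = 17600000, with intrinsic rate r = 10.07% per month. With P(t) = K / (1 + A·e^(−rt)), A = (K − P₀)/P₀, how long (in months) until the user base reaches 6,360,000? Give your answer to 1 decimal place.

A = (17600000 − 419000)/419000 = 41.00477
6360000 = 17600000/(1 + 41.00477·e^(−0.1007t)) → 1 + 41.00477·e^(−0.1007t) = 2.7673
e^(−0.1007t) = 0.0431 → t = ln(23.20199)/0.1007 = 3.14424/0.1007

t ≈ 31.2 months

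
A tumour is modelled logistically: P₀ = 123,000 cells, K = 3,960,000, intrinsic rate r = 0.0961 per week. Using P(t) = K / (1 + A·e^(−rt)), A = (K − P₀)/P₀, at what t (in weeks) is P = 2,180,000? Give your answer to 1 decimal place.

A = (3960000 − 123000)/123000 = 31.19512
2180000 = 3960000/(1 + 31.19512·e^(−0.0961t)) → 1 + 31.19512·e^(−0.0961t) = 1.81651
e^(−0.0961t) = 0.026174 → t = ln(38.20526)/0.0961 = 3.64297/0.0961

t ≈ 37.9 weeks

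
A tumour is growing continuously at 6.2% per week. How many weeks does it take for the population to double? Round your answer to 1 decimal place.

doubling time = ln(2) / |r| = 0.69315 / 0.062

doubling time ≈ 11.2 weeks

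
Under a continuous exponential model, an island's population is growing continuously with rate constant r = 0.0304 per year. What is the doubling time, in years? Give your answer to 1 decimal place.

doubling time ≈ 22.8 years

doubling time = ln(2) / |r| = 0.69315 / 0.0304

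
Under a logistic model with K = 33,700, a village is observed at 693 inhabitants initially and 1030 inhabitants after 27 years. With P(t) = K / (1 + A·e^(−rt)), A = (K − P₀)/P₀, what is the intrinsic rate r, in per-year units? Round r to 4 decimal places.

A = (33700 − 693)/693 = 47.62915
1030 = 33700/(1 + 47.62915·e^(−r·27)) → e^(−27r) = (32.71845 − 1)/47.62915 = 0.665946
r = −ln(0.665946)/27 = 0.40655/27

r ≈ 0.0151 per year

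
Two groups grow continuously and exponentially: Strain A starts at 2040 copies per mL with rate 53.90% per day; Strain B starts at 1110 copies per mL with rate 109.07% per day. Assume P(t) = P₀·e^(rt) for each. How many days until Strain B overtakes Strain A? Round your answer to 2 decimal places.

2040·e^(0.539t) = 1110·e^(1.0907t)
2040/1110 = e^((1.0907 − 0.539)t) → ln(1.83784) = 0.5517·t
t = 0.60859 / 0.5517

t ≈ 1.10 days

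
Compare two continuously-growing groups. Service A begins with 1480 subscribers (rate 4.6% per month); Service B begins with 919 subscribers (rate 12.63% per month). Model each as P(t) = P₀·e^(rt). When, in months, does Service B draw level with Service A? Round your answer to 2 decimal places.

1480·e^(0.046t) = 919·e^(0.1263t)
1480/919 = e^((0.1263 − 0.046)t) → ln(1.61045) = 0.0803·t
t = 0.47651 / 0.0803

t ≈ 5.93 months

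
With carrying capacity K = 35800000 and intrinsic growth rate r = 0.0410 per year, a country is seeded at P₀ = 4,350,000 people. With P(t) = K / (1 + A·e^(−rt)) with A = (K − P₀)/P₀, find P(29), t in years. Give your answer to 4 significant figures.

A = (35800000 − 4350000)/4350000 = 7.22989
P(29) = 35800000 / (1 + 7.22989·e^(−0.041·29)) = 35800000 / (1 + 7.22989·0.304526)
= 35800000 / 3.20169 ≈ 11181610.94

≈ 11,180,000 people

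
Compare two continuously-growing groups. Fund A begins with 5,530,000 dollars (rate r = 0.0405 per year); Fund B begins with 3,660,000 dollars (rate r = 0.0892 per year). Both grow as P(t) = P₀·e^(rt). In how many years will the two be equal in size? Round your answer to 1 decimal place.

t ≈ 8.5 years

5530000·e^(0.0405t) = 3660000·e^(0.0892t)
5530000/3660000 = e^((0.0892 − 0.0405)t) → ln(1.51093) = 0.0487·t
t = 0.41272 / 0.0487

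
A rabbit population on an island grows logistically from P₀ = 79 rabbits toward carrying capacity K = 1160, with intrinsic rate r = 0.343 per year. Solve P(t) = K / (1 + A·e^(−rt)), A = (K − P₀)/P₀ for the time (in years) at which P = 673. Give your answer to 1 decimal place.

A = (1160 − 79)/79 = 13.68354
673 = 1160/(1 + 13.68354·e^(−0.343t)) → 1 + 13.68354·e^(−0.343t) = 1.72363
e^(−0.343t) = 0.052883 → t = ln(18.9097)/0.343 = 2.93968/0.343

t ≈ 8.6 years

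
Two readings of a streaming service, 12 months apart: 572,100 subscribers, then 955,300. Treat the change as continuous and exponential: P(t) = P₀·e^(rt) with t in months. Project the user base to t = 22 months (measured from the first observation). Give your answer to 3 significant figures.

r = ln(955300/572100) / 12 ≈ 0.042726 per month
P(22) = 572100 · e^(0.042726·22) = 572100 · 2.55991 ≈ 1464523.36

≈ 1,460,000 subscribers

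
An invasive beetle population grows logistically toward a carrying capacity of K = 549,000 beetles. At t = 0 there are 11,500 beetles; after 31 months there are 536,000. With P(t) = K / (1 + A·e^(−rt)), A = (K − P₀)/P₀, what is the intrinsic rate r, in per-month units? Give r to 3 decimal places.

r ≈ 0.244 per month

A = (549000 − 11500)/11500 = 46.73913
536000 = 549000/(1 + 46.73913·e^(−r·31)) → e^(−31r) = (1.02425 − 1)/46.73913 = 0.000519
r = −ln(0.000519)/31 = 7.56377/31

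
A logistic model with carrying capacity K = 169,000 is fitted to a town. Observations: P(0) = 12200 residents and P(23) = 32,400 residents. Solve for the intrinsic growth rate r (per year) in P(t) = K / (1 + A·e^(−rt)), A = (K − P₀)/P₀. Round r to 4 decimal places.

r ≈ 0.0485 per year

A = (169000 − 12200)/12200 = 12.85246
32400 = 169000/(1 + 12.85246·e^(−r·23)) → e^(−23r) = (5.21605 − 1)/12.85246 = 0.328034
r = −ln(0.328034)/23 = 1.11464/23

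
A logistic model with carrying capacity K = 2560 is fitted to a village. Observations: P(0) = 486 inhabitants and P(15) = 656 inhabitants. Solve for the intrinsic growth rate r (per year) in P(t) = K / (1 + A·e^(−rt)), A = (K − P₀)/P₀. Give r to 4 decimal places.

r ≈ 0.0257 per year

A = (2560 − 486)/486 = 4.26749
656 = 2560/(1 + 4.26749·e^(−r·15)) → e^(−15r) = (3.90244 − 1)/4.26749 = 0.680128
r = −ln(0.680128)/15 = 0.38547/15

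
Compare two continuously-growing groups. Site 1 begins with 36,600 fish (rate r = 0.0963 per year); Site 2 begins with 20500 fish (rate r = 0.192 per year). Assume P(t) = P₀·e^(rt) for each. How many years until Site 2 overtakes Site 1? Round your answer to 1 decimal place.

t ≈ 6.1 years

36600·e^(0.0963t) = 20500·e^(0.192t)
36600/20500 = e^((0.192 − 0.0963)t) → ln(1.78537) = 0.0957·t
t = 0.57962 / 0.0957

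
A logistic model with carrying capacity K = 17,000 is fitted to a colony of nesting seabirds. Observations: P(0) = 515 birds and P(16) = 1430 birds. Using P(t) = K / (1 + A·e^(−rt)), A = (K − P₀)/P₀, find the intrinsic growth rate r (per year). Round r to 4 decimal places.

r ≈ 0.0674 per year

A = (17000 − 515)/515 = 32.00971
1430 = 17000/(1 + 32.00971·e^(−r·16)) → e^(−16r) = (11.88811 − 1)/32.00971 = 0.34015
r = −ln(0.34015)/16 = 1.07837/16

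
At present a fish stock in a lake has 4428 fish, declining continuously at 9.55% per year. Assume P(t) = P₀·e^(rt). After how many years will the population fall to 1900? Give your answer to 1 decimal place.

t ≈ 8.9 years

1900 = 4428 · e^(-0.0955·t)
t = ln(1900/4428) / -0.0955 = ln(0.42909) / -0.0955 = -0.84609 / -0.0955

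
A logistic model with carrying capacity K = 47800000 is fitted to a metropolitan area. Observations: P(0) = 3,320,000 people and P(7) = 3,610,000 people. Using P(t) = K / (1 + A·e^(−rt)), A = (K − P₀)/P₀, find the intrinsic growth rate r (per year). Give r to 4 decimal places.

r ≈ 0.0129 per year

A = (47800000 − 3320000)/3320000 = 13.39759
3610000 = 47800000/(1 + 13.39759·e^(−r·7)) → e^(−7r) = (13.241 − 1)/13.39759 = 0.913672
r = −ln(0.913672)/7 = 0.09028/7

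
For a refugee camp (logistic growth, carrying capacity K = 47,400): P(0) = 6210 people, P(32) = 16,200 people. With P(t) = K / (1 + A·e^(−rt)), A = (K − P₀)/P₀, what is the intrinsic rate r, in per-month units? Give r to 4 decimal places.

r ≈ 0.0386 per month

A = (47400 − 6210)/6210 = 6.63285
16200 = 47400/(1 + 6.63285·e^(−r·32)) → e^(−32r) = (2.92593 − 1)/6.63285 = 0.290362
r = −ln(0.290362)/32 = 1.23663/32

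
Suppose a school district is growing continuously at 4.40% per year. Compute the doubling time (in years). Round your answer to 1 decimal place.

doubling time = ln(2) / |r| = 0.69315 / 0.044

doubling time ≈ 15.8 years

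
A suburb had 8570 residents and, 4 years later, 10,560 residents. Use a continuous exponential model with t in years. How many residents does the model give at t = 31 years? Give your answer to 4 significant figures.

r = ln(10560/8570) / 4 ≈ 0.052201 per year
P(31) = 8570 · e^(0.052201·31) = 8570 · 5.04422 ≈ 43228.96

≈ 43,230 residents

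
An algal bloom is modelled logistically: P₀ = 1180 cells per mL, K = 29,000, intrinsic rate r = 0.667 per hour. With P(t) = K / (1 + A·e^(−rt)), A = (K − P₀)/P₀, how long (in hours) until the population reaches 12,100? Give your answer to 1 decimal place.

A = (29000 − 1180)/1180 = 23.57627
12100 = 29000/(1 + 23.57627·e^(−0.667t)) → 1 + 23.57627·e^(−0.667t) = 2.39669
e^(−0.667t) = 0.059242 → t = ln(16.88005)/0.667 = 2.82613/0.667

t ≈ 4.2 hours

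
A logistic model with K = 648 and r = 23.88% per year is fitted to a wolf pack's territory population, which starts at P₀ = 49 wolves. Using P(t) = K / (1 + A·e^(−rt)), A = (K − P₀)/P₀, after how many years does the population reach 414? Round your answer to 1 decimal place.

A = (648 − 49)/49 = 12.22449
414 = 648/(1 + 12.22449·e^(−0.2388t)) → 1 + 12.22449·e^(−0.2388t) = 1.56522
e^(−0.2388t) = 0.046236 → t = ln(21.62794)/0.2388 = 3.07399/0.2388

t ≈ 12.9 years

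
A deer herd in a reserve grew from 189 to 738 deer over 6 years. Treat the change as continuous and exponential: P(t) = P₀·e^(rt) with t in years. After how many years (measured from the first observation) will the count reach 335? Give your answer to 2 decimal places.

r = ln(738/189) / 6 ≈ 0.227033 per year
t = ln(335/189) / r = 0.57238 / 0.227033 ≈ 2.521

t ≈ 2.52 years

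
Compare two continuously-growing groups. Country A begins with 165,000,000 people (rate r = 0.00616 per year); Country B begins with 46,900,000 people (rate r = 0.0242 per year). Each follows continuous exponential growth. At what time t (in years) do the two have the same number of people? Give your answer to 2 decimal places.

t ≈ 69.73 years

165000000·e^(0.00616t) = 46900000·e^(0.0242t)
165000000/46900000 = e^((0.0242 − 0.00616)t) → ln(3.51812) = 0.01804·t
t = 1.25793 / 0.01804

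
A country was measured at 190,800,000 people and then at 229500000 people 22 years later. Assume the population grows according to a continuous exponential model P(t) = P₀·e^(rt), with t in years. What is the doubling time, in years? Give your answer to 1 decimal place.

r = ln(229500000/190800000) / 22 = ln(1.20283) / 22 ≈ 0.008394 per year
doubling time = ln 2 / |r| = 0.69315 / 0.008394

doubling time ≈ 82.6 years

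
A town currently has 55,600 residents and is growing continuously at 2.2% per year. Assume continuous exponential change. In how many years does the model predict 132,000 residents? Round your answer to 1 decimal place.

t ≈ 39.3 years

132000 = 55600 · e^(0.022·t)
t = ln(132000/55600) / 0.022 = ln(2.3741) / 0.022 = 0.86462 / 0.022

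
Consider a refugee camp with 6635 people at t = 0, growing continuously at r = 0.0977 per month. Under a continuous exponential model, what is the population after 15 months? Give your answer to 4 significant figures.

≈ 28,730 people

P(15) = 6635 · e^(0.0977·15) = 6635 · e^(1.4655)
= 6635 · 4.32971 ≈ 28727.61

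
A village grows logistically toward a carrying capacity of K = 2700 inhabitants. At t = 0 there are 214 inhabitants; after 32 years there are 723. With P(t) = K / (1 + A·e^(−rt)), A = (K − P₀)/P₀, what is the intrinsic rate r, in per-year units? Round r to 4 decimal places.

A = (2700 − 214)/214 = 11.61682
723 = 2700/(1 + 11.61682·e^(−r·32)) → e^(−32r) = (3.73444 − 1)/11.61682 = 0.235386
r = −ln(0.235386)/32 = 1.44653/32

r ≈ 0.0452 per year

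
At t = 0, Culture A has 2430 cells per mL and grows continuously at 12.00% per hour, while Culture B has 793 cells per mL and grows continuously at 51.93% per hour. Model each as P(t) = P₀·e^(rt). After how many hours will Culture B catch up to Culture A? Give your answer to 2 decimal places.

t ≈ 2.80 hours

2430·e^(0.12t) = 793·e^(0.5193t)
2430/793 = e^((0.5193 − 0.12)t) → ln(3.06431) = 0.3993·t
t = 1.11982 / 0.3993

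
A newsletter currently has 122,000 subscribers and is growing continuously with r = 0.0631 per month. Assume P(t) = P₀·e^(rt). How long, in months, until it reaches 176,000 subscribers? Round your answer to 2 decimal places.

t ≈ 5.81 months

176000 = 122000 · e^(0.0631·t)
t = ln(176000/122000) / 0.0631 = ln(1.44262) / 0.0631 = 0.36646 / 0.0631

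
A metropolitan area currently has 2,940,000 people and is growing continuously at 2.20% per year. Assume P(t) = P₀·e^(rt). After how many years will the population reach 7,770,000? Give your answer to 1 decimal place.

t ≈ 44.2 years

7770000 = 2940000 · e^(0.022·t)
t = ln(7770000/2940000) / 0.022 = ln(2.64286) / 0.022 = 0.97186 / 0.022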